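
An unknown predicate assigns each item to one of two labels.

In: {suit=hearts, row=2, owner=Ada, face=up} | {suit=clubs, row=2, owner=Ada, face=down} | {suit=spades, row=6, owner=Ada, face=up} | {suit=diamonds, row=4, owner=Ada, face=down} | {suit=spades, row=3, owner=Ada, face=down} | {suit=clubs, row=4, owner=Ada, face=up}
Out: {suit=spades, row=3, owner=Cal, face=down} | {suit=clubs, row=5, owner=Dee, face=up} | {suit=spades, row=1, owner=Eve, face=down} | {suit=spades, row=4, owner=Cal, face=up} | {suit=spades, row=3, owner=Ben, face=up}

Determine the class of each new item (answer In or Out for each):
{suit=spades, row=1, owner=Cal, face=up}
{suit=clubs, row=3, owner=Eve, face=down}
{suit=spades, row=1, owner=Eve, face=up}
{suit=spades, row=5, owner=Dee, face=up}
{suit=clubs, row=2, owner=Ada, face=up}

Out, Out, Out, Out, In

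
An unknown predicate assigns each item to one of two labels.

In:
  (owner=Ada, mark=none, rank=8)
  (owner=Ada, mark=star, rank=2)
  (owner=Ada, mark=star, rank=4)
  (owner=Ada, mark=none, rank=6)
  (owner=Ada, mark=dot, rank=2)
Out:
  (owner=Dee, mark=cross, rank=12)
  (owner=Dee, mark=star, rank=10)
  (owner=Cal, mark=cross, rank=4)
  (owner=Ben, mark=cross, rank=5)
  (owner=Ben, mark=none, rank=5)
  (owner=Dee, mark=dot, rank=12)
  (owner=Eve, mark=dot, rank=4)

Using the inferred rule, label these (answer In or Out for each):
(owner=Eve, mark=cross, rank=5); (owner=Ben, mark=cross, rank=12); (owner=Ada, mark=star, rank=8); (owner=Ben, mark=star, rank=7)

Out, Out, In, Out

'In' ⟺ owner is Ada.
(owner=Eve, mark=cross, rank=5): owner is Eve, does not satisfy this → Out. (owner=Ben, mark=cross, rank=12): owner is Ben, does not satisfy this → Out. (owner=Ada, mark=star, rank=8): owner is Ada, matches → In. (owner=Ben, mark=star, rank=7): owner is Ben, does not satisfy this → Out.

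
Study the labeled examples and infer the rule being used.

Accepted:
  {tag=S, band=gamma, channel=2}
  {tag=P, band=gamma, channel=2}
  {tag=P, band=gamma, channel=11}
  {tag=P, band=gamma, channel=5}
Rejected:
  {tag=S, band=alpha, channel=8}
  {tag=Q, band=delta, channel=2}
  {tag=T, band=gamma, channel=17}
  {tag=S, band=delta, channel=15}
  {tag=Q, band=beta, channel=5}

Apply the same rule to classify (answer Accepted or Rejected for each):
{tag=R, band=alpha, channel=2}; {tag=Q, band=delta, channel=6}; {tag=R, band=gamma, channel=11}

Rejected, Rejected, Accepted

A rule that fits every label: band is gamma AND channel ≤ 11 — true of each 'Accepted' example, false of each 'Rejected' one.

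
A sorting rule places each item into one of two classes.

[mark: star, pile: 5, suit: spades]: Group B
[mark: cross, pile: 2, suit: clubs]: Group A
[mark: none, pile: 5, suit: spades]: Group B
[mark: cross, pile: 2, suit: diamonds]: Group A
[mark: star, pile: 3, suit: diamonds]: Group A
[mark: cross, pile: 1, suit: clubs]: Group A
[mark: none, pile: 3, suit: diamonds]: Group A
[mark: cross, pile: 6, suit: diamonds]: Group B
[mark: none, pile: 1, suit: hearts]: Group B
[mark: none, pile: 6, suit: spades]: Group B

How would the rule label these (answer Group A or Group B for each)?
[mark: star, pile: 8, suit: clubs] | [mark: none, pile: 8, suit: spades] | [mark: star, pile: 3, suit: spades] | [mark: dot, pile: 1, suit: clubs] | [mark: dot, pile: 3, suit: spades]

'Group A' ⟺ suit is not hearts AND pile ≤ 3.

Group B, Group B, Group A, Group A, Group A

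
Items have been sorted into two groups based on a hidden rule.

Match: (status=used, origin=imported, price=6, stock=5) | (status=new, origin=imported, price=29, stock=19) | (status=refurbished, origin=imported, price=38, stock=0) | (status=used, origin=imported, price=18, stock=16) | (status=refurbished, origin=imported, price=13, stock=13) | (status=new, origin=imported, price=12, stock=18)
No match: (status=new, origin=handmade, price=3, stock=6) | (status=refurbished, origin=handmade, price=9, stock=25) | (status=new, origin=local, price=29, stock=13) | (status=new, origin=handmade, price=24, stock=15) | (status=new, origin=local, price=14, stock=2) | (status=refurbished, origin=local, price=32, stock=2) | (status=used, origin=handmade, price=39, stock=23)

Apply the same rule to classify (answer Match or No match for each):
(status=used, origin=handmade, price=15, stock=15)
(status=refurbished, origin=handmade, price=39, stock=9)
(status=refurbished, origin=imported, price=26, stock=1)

No match, No match, Match

The pattern is that an item is 'Match' exactly when: origin is imported.
(status=used, origin=handmade, price=15, stock=15) → origin is handmade → No match.
(status=refurbished, origin=handmade, price=39, stock=9) → origin is handmade → No match.
(status=refurbished, origin=imported, price=26, stock=1) → origin is imported → Match.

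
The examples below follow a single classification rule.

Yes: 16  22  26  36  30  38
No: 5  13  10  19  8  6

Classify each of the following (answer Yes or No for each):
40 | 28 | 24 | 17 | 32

The pattern is that an item is 'Yes' exactly when: even AND at least 13.

Yes, Yes, Yes, No, Yes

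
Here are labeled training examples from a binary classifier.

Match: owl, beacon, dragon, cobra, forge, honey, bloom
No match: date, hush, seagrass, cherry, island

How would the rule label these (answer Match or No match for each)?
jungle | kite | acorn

No match, No match, Match

The pattern is that an item is 'Match' exactly when: contains 'o'.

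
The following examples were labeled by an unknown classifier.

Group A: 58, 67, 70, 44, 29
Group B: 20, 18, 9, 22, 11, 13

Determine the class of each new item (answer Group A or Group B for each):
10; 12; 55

The rule appears to be: at least 29.
10 — 10 < 29, hence Group B.
12 — 12 < 29, hence Group B.
55 — 55 ≥ 29, hence Group A.

Group B, Group B, Group A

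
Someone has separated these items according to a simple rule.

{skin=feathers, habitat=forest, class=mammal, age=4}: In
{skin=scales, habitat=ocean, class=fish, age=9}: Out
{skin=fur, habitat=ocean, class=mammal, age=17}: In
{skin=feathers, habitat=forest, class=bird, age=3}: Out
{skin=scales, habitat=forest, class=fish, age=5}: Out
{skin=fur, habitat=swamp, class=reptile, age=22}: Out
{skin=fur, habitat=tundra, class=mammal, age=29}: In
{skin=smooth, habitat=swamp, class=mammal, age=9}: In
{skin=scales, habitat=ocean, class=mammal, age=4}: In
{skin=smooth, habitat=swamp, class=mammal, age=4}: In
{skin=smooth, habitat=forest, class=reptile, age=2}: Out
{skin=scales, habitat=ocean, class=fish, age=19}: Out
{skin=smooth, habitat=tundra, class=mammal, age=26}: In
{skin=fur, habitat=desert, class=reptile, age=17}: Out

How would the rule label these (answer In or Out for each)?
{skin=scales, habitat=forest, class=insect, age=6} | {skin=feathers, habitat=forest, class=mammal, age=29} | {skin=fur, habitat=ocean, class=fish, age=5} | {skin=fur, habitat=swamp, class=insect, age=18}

Out, In, Out, Out

The pattern is that an item is 'In' exactly when: class is mammal.
{skin=scales, habitat=forest, class=insect, age=6} → class is insect → Out. {skin=feathers, habitat=forest, class=mammal, age=29} → class is mammal → In. {skin=fur, habitat=ocean, class=fish, age=5} → class is fish → Out. {skin=fur, habitat=swamp, class=insect, age=18} → class is insect → Out.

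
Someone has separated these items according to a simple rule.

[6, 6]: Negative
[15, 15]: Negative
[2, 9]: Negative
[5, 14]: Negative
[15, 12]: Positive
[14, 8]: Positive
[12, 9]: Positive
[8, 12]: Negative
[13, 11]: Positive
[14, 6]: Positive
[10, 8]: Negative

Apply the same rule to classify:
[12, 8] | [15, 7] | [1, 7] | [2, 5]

Positive, Positive, Negative, Negative

Rule: first > second AND sum ≥ 19. This holds for each 'Positive' example and fails for each 'Negative' one.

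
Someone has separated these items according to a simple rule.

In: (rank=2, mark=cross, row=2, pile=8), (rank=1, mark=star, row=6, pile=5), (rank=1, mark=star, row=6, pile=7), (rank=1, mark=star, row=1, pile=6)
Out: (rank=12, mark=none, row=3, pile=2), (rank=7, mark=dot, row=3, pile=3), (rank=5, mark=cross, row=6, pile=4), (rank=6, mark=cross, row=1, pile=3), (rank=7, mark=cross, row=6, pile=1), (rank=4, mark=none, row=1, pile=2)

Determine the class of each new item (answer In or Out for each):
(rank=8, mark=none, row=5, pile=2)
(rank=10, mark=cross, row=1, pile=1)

Out, Out

All 'In' examples share one property — pile ≥ 5 — and every 'Out' example lacks it.
(rank=8, mark=none, row=5, pile=2): pile = 2 — does not pass, so Out. (rank=10, mark=cross, row=1, pile=1): pile = 1 — does not pass, so Out.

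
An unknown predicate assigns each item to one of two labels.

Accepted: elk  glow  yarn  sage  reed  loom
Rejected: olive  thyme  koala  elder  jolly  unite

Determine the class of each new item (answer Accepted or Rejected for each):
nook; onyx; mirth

The common property of the 'Accepted' items is: length ≤ 4. No 'Rejected' item has it.

Accepted, Accepted, Rejected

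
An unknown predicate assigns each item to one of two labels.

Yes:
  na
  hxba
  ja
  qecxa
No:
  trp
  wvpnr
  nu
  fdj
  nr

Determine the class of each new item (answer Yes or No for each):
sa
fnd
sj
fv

The common property of the 'Yes' items is: contains 'a'. No 'No' item has it.
Yes: sa, since has 'a'. No: fnd, since no 'a'. No: sj, since no 'a'. No: fv, since no 'a'.

Yes, No, No, No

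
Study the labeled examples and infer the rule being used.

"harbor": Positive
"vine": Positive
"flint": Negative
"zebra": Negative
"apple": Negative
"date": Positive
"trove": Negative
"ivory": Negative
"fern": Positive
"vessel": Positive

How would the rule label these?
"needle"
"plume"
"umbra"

Positive, Negative, Negative

Every 'Positive' example satisfies: even length. None of the 'Negative' examples do.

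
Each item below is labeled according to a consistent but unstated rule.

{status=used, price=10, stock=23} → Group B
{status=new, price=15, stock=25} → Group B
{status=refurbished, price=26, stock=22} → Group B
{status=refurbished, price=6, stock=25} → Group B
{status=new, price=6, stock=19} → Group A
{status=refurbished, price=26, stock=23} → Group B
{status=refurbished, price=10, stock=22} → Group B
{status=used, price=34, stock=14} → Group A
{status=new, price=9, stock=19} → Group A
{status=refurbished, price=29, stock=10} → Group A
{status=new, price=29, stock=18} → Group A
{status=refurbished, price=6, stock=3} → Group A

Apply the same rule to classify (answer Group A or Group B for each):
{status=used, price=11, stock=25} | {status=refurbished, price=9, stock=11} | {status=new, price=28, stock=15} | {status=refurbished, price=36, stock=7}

'Group A' ⟺ stock ≤ 19.
{status=used, price=11, stock=25}: Group B (stock = 25). {status=refurbished, price=9, stock=11}: Group A (stock = 11). {status=new, price=28, stock=15}: Group A (stock = 15). {status=refurbished, price=36, stock=7}: Group A (stock = 7).

Group B, Group A, Group A, Group A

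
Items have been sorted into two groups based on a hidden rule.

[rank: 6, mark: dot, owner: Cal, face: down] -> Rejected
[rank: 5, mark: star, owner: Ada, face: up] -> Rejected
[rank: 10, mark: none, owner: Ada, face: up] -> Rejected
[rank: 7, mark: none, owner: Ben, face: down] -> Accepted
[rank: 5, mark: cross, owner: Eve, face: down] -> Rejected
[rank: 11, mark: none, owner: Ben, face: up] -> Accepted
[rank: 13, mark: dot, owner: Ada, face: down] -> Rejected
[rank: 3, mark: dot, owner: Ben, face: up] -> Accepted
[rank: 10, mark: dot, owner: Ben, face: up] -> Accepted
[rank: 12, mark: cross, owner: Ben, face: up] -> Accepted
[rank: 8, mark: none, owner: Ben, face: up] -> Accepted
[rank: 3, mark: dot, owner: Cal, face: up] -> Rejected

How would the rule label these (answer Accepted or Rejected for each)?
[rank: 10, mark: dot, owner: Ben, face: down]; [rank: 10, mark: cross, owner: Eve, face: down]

Accepted, Rejected

Rule: owner is Ben. This holds for each 'Accepted' example and fails for each 'Rejected' one.
Accepted: [rank: 10, mark: dot, owner: Ben, face: down], since owner is Ben.
Rejected: [rank: 10, mark: cross, owner: Eve, face: down], since owner is Eve.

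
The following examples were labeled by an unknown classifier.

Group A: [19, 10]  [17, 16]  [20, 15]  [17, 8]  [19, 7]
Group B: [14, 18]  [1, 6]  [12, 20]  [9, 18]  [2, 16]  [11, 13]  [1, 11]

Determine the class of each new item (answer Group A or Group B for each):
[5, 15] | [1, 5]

Group B, Group B

One predicate separates the groups cleanly: first > second.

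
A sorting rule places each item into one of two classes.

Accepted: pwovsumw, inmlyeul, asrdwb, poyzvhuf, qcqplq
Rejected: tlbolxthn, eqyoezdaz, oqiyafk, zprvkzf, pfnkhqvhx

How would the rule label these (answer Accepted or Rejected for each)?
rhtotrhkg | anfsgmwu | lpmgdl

Rejected, Accepted, Accepted

The rule appears to be: even length.
rhtotrhkg: length 9, does not fit → Rejected. anfsgmwu: length 8, satisfies this → Accepted. lpmgdl: length 6, satisfies this → Accepted.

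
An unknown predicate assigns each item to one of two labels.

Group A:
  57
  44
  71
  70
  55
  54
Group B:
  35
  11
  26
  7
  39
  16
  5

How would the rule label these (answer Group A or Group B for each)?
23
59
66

'Group A' ⟺ at least 44.
23 → 23 < 44 → Group B.
59 → 59 ≥ 44 → Group A.
66 → 66 ≥ 44 → Group A.

Group B, Group A, Group A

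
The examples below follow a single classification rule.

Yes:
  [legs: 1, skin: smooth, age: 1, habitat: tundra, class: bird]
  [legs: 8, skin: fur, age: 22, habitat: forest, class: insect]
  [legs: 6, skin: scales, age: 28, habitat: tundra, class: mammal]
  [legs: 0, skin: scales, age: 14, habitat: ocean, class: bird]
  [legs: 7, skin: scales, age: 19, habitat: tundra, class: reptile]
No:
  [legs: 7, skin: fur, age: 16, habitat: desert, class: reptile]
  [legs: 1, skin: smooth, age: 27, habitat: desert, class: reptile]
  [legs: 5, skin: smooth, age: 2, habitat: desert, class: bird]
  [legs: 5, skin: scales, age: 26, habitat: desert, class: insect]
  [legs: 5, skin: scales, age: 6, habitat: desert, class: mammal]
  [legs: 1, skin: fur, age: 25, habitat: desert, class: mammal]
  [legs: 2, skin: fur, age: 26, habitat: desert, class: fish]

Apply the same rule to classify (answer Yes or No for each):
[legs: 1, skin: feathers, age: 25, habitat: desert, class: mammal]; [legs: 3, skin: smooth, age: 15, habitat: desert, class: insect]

Checking candidate rules against both groups, what survives is: habitat is not desert.

No, No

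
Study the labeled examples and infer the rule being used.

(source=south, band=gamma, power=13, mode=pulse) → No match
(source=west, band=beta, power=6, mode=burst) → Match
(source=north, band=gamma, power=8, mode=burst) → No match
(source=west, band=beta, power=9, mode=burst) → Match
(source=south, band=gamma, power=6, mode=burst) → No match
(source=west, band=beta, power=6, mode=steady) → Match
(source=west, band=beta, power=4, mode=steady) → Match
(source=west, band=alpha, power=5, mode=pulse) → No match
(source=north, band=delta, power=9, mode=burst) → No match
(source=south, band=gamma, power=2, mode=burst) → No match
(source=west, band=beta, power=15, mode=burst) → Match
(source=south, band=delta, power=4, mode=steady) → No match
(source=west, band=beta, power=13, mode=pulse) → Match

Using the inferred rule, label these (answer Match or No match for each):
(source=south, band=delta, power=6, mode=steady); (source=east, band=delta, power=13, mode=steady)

No match, No match

The pattern is that an item is 'Match' exactly when: band is beta.
(source=south, band=delta, power=6, mode=steady): No match (band is delta).
(source=east, band=delta, power=13, mode=steady): No match (band is delta).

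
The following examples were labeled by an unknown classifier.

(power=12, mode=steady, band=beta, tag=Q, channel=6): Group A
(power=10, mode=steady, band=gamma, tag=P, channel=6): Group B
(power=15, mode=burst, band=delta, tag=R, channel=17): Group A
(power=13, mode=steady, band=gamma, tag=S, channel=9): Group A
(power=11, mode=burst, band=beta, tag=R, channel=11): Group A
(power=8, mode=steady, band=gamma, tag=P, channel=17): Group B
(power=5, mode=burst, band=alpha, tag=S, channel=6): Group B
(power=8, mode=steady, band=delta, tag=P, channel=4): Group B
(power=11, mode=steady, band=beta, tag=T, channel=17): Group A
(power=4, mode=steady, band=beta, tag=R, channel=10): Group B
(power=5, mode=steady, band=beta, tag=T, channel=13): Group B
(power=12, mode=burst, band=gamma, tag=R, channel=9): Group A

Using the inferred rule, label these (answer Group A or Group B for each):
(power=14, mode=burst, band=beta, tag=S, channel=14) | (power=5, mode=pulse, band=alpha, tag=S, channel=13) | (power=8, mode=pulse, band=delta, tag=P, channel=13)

Group A, Group B, Group B

The pattern is that an item is 'Group A' exactly when: power ≥ 11.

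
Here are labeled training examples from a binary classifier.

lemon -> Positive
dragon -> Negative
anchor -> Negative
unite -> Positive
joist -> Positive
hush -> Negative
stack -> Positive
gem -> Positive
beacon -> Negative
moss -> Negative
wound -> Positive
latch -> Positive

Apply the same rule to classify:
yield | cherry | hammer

One predicate separates the groups cleanly: odd length.
yield: Positive (length 5). cherry: Negative (length 6). hammer: Negative (length 6).

Positive, Negative, Negative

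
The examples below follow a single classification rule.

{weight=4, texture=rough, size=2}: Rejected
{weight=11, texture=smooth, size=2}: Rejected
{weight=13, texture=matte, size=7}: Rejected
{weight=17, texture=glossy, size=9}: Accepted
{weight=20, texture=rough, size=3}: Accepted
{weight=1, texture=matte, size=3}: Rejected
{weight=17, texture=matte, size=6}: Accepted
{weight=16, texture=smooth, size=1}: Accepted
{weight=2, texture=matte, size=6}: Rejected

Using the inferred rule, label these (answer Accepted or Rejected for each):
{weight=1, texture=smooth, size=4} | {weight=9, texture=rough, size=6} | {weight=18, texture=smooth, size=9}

The pattern is that an item is 'Accepted' exactly when: weight ≥ 16.

Rejected, Rejected, Accepted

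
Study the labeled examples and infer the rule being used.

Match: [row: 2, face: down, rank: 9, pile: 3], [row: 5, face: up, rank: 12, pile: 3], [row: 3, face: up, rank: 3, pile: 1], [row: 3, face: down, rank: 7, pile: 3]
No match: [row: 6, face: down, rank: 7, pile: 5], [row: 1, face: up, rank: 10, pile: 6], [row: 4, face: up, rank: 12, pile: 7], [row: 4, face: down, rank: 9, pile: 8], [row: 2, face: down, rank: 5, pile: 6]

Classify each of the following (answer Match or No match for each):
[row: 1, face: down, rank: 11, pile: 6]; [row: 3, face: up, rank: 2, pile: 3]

No match, Match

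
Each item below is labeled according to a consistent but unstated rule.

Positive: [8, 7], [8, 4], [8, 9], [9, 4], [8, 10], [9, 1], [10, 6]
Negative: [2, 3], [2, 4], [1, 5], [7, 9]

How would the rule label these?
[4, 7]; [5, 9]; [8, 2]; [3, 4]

Negative, Negative, Positive, Negative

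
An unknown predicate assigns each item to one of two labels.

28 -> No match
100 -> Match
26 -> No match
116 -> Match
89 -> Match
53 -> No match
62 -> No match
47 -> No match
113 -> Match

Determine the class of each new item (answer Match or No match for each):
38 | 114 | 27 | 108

Rule: at least 89. This holds for each 'Match' example and fails for each 'No match' one.
No match: 38, since 38 < 89. Match: 114, since 114 ≥ 89. No match: 27, since 27 < 89. Match: 108, since 108 ≥ 89.

No match, Match, No match, Match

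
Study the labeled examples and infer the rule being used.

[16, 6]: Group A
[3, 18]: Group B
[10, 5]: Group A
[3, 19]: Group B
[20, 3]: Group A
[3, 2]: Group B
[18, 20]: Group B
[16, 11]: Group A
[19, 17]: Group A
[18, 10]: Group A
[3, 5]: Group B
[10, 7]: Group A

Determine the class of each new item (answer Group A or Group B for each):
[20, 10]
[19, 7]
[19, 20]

The simplest hypothesis consistent with all the labels is: first > second AND sum ≥ 8.
[20, 10]: 20 > 10, 20+10 = 30 — satisfies this, so Group A. [19, 7]: 19 > 7, 19+7 = 26 — satisfies this, so Group A. [19, 20]: 19 < 20, 19+20 = 39 — fails this test, so Group B.

Group A, Group A, Group B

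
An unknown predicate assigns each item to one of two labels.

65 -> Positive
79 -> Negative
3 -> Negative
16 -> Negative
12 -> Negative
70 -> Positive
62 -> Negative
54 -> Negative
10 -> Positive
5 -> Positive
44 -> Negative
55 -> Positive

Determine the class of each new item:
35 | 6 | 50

Checking candidate rules against both groups, what survives is: multiple of 5.
35 — 35 = 5·7, hence Positive. 6 — 6 = 5·1 + 1, hence Negative. 50 — 50 = 5·10, hence Positive.

Positive, Negative, Positive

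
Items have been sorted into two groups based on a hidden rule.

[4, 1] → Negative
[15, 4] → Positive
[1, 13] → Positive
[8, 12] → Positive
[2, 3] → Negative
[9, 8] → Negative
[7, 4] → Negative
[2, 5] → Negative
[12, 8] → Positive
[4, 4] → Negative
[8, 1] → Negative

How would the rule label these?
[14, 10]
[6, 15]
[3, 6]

Positive, Positive, Negative

The pattern is that an item is 'Positive' exactly when: max ≥ 12.
[14, 10] → max 14 → Positive. [6, 15] → max 15 → Positive. [3, 6] → max 6 → Negative.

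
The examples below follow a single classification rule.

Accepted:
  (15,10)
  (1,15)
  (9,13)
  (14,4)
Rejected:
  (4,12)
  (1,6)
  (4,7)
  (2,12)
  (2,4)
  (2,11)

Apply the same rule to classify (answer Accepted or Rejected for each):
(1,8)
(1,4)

Rule: max ≥ 13. This holds for each 'Accepted' example and fails for each 'Rejected' one.
(1,8): max 8, does not satisfy this → Rejected. (1,4): max 4, does not satisfy this → Rejected.

Rejected, Rejected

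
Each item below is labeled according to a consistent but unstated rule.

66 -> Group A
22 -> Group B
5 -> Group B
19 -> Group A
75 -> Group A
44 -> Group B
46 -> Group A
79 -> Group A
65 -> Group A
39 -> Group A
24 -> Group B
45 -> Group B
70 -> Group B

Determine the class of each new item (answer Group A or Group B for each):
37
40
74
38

Group A, Group B, Group A, Group A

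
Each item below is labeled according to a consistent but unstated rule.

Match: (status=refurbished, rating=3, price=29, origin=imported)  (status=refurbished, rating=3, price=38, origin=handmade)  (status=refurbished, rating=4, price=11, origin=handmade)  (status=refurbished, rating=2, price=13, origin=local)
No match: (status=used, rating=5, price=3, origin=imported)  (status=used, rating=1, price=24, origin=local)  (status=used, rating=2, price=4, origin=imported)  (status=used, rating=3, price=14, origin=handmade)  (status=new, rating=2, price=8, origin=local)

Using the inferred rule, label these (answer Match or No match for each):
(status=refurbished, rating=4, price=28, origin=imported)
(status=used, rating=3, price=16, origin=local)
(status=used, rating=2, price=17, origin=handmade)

Checking candidate rules against both groups, what survives is: status is refurbished.
(status=refurbished, rating=4, price=28, origin=imported): Match (status is refurbished).
(status=used, rating=3, price=16, origin=local): No match (status is used).
(status=used, rating=2, price=17, origin=handmade): No match (status is used).

Match, No match, No match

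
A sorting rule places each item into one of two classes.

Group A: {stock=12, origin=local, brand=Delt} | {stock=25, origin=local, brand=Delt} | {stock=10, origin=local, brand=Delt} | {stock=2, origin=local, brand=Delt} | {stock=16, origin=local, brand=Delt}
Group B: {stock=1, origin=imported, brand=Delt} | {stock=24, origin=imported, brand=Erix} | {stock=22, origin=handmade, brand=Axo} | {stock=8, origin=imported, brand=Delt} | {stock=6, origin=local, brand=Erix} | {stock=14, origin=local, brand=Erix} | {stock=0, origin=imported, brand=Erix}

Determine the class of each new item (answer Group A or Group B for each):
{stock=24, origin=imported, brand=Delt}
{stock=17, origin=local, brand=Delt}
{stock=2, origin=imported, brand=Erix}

Group B, Group A, Group B

'Group A' ⟺ origin is local AND brand is Delt.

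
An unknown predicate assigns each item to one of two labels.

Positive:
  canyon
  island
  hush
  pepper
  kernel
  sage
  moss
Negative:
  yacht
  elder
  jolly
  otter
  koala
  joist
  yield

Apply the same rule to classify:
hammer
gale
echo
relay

Looking at the examples, the only property every 'Positive' case has and every 'Negative' case lacks is: even length.

Positive, Positive, Positive, Negative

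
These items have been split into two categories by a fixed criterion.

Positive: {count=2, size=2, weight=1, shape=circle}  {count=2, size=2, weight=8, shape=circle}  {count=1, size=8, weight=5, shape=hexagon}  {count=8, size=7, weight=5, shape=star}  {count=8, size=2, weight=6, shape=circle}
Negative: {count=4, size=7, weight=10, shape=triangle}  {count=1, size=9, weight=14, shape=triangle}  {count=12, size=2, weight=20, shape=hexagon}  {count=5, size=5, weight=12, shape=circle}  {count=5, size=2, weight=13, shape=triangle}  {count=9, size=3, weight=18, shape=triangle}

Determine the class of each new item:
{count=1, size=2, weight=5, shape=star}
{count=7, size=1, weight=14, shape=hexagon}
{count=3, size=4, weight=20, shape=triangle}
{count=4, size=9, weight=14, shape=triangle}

Positive, Negative, Negative, Negative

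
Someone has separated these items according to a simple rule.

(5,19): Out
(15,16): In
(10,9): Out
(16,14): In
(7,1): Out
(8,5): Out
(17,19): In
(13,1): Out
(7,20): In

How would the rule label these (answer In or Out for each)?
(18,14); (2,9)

In, Out

Rule: sum ≥ 27. This holds for each 'In' example and fails for each 'Out' one.
(18,14): 18+14 = 32, has this property → In.
(2,9): 2+9 = 11, doesn't qualify → Out.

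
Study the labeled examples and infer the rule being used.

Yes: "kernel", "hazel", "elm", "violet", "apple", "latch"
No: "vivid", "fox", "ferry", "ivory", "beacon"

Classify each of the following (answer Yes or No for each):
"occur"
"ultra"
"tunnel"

All 'Yes' examples share one property — contains 'l' — and every 'No' example lacks it.
"occur": no 'l' — doesn't qualify, so No.
"ultra": has 'l' — satisfies this, so Yes.
"tunnel": has 'l' — satisfies this, so Yes.

No, Yes, Yes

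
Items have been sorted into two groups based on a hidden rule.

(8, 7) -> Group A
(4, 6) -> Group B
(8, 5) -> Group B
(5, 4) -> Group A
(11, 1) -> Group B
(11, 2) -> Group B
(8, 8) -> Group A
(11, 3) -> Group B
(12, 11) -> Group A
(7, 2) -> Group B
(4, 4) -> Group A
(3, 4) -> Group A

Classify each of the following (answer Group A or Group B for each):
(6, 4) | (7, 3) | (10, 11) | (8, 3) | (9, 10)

Group B, Group B, Group A, Group B, Group A

The simplest hypothesis consistent with all the labels is: |first − second| ≤ 1.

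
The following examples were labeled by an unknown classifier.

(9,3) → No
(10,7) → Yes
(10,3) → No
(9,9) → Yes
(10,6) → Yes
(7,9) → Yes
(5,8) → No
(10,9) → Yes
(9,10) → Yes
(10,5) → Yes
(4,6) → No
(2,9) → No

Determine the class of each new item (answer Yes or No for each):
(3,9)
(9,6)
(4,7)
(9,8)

No, Yes, No, Yes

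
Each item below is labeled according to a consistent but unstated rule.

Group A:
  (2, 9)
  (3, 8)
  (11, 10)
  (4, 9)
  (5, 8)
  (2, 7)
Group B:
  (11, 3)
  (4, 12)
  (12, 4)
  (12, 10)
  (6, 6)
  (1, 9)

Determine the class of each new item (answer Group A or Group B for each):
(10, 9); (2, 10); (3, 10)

Group A, Group B, Group A

A rule that fits every label: sum is odd — true of each 'Group A' example, false of each 'Group B' one.
(10, 9): 10+9 = 19 — qualifies, so Group A. (2, 10): 2+10 = 12 — does not satisfy this, so Group B. (3, 10): 3+10 = 13 — qualifies, so Group A.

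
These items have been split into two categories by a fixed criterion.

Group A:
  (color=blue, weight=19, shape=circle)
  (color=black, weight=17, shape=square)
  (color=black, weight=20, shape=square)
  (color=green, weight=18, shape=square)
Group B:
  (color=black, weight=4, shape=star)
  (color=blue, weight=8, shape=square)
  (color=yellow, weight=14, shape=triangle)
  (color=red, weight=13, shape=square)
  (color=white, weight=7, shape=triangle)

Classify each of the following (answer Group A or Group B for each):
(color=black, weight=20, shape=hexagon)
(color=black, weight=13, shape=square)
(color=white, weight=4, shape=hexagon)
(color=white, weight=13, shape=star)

Group A, Group B, Group B, Group B

The distinguishing property — weight ≥ 17 — holds for all the 'Group A' cases and none of the 'Group B' cases.
(color=black, weight=20, shape=hexagon): Group A (weight = 20). (color=black, weight=13, shape=square): Group B (weight = 13). (color=white, weight=4, shape=hexagon): Group B (weight = 4). (color=white, weight=13, shape=star): Group B (weight = 13).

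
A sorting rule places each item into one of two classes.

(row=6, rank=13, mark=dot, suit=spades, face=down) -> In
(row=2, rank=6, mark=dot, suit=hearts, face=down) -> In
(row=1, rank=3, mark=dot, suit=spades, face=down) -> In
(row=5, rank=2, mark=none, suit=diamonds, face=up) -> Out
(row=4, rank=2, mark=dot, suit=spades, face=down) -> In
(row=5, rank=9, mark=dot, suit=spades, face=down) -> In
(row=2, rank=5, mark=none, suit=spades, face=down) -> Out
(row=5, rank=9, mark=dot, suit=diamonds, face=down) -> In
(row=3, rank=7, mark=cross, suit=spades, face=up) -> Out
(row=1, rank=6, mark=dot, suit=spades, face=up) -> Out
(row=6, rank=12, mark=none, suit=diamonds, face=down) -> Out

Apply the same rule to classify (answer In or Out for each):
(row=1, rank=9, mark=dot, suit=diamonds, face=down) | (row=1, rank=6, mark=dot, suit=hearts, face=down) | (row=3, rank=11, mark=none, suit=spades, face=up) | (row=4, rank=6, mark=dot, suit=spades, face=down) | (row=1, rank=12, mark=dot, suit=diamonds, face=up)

In, In, Out, In, Out

One predicate separates the groups cleanly: mark is dot AND face is down.
(row=1, rank=9, mark=dot, suit=diamonds, face=down): In (mark is dot, face is down). (row=1, rank=6, mark=dot, suit=hearts, face=down): In (mark is dot, face is down). (row=3, rank=11, mark=none, suit=spades, face=up): Out (mark is none, face is up). (row=4, rank=6, mark=dot, suit=spades, face=down): In (mark is dot, face is down). (row=1, rank=12, mark=dot, suit=diamonds, face=up): Out (mark is dot, face is up).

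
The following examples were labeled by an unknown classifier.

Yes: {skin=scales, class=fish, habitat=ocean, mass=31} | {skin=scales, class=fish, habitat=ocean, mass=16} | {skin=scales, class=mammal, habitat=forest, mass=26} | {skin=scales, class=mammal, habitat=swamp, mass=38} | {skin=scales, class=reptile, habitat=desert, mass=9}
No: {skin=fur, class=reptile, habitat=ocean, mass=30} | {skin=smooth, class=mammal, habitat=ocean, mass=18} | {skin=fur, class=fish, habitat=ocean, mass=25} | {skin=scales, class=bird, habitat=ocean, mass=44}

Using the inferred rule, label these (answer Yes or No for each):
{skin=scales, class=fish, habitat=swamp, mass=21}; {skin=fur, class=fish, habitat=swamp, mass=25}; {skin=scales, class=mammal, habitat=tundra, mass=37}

Yes, No, Yes

The simplest hypothesis consistent with all the labels is: skin is scales AND mass ≤ 38.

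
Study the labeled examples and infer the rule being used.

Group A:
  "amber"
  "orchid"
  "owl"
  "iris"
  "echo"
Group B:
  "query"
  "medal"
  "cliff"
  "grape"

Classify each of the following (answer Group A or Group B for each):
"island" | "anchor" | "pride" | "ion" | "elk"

Group A, Group A, Group B, Group A, Group A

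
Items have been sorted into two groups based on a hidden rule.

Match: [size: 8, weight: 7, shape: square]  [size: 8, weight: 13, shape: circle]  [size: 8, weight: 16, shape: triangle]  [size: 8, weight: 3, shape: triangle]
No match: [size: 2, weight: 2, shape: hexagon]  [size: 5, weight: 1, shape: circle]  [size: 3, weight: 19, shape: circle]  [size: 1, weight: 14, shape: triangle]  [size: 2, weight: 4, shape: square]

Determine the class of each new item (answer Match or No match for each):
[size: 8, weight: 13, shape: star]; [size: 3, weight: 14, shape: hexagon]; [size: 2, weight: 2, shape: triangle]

All 'Match' examples share one property — size = 8 — and every 'No match' example lacks it.

Match, No match, No match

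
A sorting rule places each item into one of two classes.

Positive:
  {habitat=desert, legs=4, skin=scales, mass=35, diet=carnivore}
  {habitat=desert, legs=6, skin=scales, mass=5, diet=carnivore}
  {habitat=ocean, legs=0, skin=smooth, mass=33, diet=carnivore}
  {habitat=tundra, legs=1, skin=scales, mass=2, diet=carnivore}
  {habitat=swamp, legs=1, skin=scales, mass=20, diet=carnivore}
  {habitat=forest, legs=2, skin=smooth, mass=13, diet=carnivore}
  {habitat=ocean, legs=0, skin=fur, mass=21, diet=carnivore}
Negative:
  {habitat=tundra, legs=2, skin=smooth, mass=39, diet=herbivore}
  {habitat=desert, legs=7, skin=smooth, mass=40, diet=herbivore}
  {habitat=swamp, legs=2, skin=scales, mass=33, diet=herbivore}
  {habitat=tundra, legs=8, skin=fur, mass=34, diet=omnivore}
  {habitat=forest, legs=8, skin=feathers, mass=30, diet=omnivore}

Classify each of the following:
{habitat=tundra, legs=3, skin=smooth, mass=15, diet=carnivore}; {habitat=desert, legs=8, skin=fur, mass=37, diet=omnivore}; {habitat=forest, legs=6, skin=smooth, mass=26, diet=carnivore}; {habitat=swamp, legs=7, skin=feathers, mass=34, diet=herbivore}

Positive, Negative, Positive, Negative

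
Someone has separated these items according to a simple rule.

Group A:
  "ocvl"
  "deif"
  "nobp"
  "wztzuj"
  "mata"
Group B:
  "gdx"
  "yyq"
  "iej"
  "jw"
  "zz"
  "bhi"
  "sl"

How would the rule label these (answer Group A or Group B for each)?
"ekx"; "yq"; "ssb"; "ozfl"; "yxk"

Group B, Group B, Group B, Group A, Group B

The rule appears to be: length ≥ 4.
"ekx": Group B (length 3). "yq": Group B (length 2). "ssb": Group B (length 3). "ozfl": Group A (length 4). "yxk": Group B (length 3).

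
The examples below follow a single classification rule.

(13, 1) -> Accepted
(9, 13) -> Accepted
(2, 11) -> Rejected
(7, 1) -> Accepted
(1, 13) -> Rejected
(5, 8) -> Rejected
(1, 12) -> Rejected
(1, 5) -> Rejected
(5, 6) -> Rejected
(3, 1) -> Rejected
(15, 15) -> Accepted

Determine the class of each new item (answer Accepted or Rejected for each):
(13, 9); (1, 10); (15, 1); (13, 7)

'Accepted' ⟺ first ≥ 6.
(13, 9): first 13, qualifies → Accepted. (1, 10): first 1, doesn't match → Rejected. (15, 1): first 15, qualifies → Accepted. (13, 7): first 13, qualifies → Accepted.

Accepted, Rejected, Accepted, Accepted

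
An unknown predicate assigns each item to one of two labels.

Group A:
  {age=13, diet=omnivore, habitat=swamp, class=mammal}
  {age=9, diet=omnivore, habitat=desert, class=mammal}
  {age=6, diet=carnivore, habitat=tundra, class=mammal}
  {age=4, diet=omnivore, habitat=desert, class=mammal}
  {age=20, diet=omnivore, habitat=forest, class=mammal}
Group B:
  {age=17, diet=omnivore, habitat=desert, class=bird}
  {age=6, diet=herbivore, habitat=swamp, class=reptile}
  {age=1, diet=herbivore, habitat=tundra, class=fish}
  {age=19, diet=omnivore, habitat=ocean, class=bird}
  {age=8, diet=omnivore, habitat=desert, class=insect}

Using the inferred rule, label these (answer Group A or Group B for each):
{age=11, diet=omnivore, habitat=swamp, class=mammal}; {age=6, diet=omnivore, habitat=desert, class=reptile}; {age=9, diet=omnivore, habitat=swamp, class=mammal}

Every 'Group A' example satisfies: class is mammal. None of the 'Group B' examples do.
{age=11, diet=omnivore, habitat=swamp, class=mammal}: Group A (class is mammal).
{age=6, diet=omnivore, habitat=desert, class=reptile}: Group B (class is reptile).
{age=9, diet=omnivore, habitat=swamp, class=mammal}: Group A (class is mammal).

Group A, Group B, Group A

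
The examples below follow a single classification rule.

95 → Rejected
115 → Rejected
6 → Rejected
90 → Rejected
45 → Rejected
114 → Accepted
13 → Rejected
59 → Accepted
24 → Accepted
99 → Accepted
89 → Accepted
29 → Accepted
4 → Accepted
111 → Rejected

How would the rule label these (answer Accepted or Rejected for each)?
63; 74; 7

Rejected, Accepted, Rejected

A rule that fits every label: ≡ 4 (mod 5) — true of each 'Accepted' example, false of each 'Rejected' one.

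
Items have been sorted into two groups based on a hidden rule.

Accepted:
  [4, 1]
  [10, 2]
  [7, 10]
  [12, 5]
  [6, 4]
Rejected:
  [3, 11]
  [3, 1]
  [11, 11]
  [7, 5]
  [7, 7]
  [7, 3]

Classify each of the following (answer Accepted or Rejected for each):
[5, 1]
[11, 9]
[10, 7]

Rejected, Rejected, Accepted

All 'Accepted' examples share one property — product is even — and every 'Rejected' example lacks it.
[5, 1]: 5·1 = 5 — fails the rule, so Rejected.
[11, 9]: 11·9 = 99 — fails the rule, so Rejected.
[10, 7]: 10·7 = 70 — matches, so Accepted.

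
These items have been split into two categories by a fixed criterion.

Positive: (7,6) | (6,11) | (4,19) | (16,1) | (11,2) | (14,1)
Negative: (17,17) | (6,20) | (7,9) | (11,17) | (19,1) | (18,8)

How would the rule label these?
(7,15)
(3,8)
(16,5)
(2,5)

Negative, Positive, Positive, Positive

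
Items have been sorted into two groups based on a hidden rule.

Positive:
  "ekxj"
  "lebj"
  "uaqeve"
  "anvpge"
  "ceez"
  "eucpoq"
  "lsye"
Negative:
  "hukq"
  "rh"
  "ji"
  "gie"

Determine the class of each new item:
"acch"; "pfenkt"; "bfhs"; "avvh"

The simplest hypothesis consistent with all the labels is: even length AND contains 'e'.
Negative: "acch", since length 4, no 'e'.
Positive: "pfenkt", since length 6, has 'e'.
Negative: "bfhs", since length 4, no 'e'.
Negative: "avvh", since length 4, no 'e'.

Negative, Positive, Negative, Negative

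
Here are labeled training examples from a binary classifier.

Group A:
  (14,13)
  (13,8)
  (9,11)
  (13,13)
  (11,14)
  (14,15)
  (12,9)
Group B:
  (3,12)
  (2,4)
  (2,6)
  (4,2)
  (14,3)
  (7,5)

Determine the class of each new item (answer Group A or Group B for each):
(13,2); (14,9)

Group B, Group A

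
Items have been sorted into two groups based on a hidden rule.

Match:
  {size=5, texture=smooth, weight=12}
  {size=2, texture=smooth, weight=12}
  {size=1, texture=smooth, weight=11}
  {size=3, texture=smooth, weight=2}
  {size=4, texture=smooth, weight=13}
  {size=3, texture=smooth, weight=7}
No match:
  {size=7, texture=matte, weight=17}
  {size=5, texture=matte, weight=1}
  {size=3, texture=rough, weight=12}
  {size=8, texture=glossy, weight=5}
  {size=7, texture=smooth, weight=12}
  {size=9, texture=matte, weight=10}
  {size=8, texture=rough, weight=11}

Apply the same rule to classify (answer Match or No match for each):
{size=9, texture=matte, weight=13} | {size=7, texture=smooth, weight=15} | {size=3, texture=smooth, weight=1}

A rule that fits every label: texture is smooth AND size ≤ 5 — true of each 'Match' example, false of each 'No match' one.
{size=9, texture=matte, weight=13}: texture is matte, size = 9, does not satisfy this → No match.
{size=7, texture=smooth, weight=15}: texture is smooth, size = 7, does not satisfy this → No match.
{size=3, texture=smooth, weight=1}: texture is smooth, size = 3, satisfies this → Match.

No match, No match, Match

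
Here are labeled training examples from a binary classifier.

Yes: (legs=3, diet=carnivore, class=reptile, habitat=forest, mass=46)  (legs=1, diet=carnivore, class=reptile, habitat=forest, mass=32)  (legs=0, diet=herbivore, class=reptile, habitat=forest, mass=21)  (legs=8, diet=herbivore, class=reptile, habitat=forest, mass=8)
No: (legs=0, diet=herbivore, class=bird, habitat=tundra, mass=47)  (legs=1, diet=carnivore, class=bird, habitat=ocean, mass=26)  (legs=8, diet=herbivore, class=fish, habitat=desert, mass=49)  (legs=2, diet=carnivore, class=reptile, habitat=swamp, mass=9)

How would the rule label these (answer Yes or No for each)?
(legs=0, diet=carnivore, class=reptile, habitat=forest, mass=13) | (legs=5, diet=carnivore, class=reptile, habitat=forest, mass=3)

Yes, Yes

Checking candidate rules against both groups, what survives is: habitat is forest.
(legs=0, diet=carnivore, class=reptile, habitat=forest, mass=13): habitat is forest, meets the rule → Yes.
(legs=5, diet=carnivore, class=reptile, habitat=forest, mass=3): habitat is forest, meets the rule → Yes.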